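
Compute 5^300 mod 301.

274

5^1 ≡ 5 (mod 301)
5^2 ≡ 5^2 = 25 ≡ 25 (mod 301)
5^4 ≡ 25^2 = 625 ≡ 23 (mod 301)
5^8 ≡ 23^2 = 529 ≡ 228 (mod 301)
5^16 ≡ 228^2 = 51984 ≡ 212 (mod 301)
5^32 ≡ 212^2 = 44944 ≡ 95 (mod 301)
5^64 ≡ 95^2 = 9025 ≡ 296 (mod 301)
5^128 ≡ 296^2 = 87616 ≡ 25 (mod 301)
5^256 ≡ 25^2 = 625 ≡ 23 (mod 301)
300 = 256 + 32 + 8 + 4 in binary powers of 2.
So 5^300 ≡ 23 · 95 · 228 · 23 ≡ 274 (mod 301).
Since 274 ≠ 1, base 5 is a Fermat witness: 301 is composite.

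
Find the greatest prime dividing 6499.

6499 = 67 · 97
97 is prime.
So 6499 = 67 · 97; the largest prime factor is 97.

97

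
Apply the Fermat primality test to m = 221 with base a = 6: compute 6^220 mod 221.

6^1 ≡ 6 (mod 221)
6^2 ≡ 6^2 = 36 ≡ 36 (mod 221)
6^4 ≡ 36^2 = 1296 ≡ 191 (mod 221)
6^8 ≡ 191^2 = 36481 ≡ 16 (mod 221)
6^16 ≡ 16^2 = 256 ≡ 35 (mod 221)
6^32 ≡ 35^2 = 1225 ≡ 120 (mod 221)
6^64 ≡ 120^2 = 14400 ≡ 35 (mod 221)
6^128 ≡ 35^2 = 1225 ≡ 120 (mod 221)
220 = 128 + 64 + 16 + 8 + 4 in binary powers of 2.
So 6^220 ≡ 120 · 35 · 35 · 16 · 191 ≡ 217 (mod 221).
Since 217 ≠ 1, base 6 is a Fermat witness: 221 is composite.

217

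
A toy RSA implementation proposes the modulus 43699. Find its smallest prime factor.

89

43699 is odd.
Digit sum 31, not divisible by 3.
Ends in 9: not divisible by 5.
7: 43699 = 7·6242 + 5
11: 43699 = 11·3972 + 7
13: 43699 = 13·3361 + 6
17: 43699 = 17·2570 + 9
19: 43699 = 19·2299 + 18
23: 43699 = 23·1899 + 22
29: 43699 = 29·1506 + 25
31: 43699 = 31·1409 + 20
37: 43699 = 37·1181 + 2
41: 43699 = 41·1065 + 34
43: 43699 = 43·1016 + 11
47: 43699 = 47·929 + 36
53: 43699 = 53·824 + 27
59: 43699 = 59·740 + 39
61: 43699 = 61·716 + 23
67: 43699 = 67·652 + 15
71: 43699 = 71·615 + 34
73: 43699 = 73·598 + 45
79: 43699 = 79·553 + 12
83: 43699 = 83·526 + 41
89: 43699 = 89·491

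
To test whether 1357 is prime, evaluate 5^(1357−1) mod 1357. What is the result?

105

5^1 ≡ 5 (mod 1357)
5^2 ≡ 5^2 = 25 ≡ 25 (mod 1357)
5^4 ≡ 25^2 = 625 ≡ 625 (mod 1357)
5^8 ≡ 625^2 = 390625 ≡ 1166 (mod 1357)
5^16 ≡ 1166^2 = 1359556 ≡ 1199 (mod 1357)
5^32 ≡ 1199^2 = 1437601 ≡ 538 (mod 1357)
5^64 ≡ 538^2 = 289444 ≡ 403 (mod 1357)
5^128 ≡ 403^2 = 162409 ≡ 926 (mod 1357)
5^256 ≡ 926^2 = 857476 ≡ 1209 (mod 1357)
5^512 ≡ 1209^2 = 1461681 ≡ 192 (mod 1357)
5^1024 ≡ 192^2 = 36864 ≡ 225 (mod 1357)
1356 = 1024 + 256 + 64 + 8 + 4 in binary powers of 2.
So 5^1356 ≡ 225 · 1209 · 403 · 1166 · 625 ≡ 105 (mod 1357).
Since 105 ≠ 1, base 5 is a Fermat witness: 1357 is composite.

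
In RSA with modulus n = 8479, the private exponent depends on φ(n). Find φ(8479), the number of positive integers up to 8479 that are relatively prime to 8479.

8280

Factor: 8479 = 61 · 139.
φ(8479) = (61−1) · (139−1) = 60 · 138 = 8280.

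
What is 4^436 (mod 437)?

4^1 ≡ 4 (mod 437)
4^2 ≡ 4^2 = 16 ≡ 16 (mod 437)
4^4 ≡ 16^2 = 256 ≡ 256 (mod 437)
4^8 ≡ 256^2 = 65536 ≡ 423 (mod 437)
4^16 ≡ 423^2 = 178929 ≡ 196 (mod 437)
4^32 ≡ 196^2 = 38416 ≡ 397 (mod 437)
4^64 ≡ 397^2 = 157609 ≡ 289 (mod 437)
4^128 ≡ 289^2 = 83521 ≡ 54 (mod 437)
4^256 ≡ 54^2 = 2916 ≡ 294 (mod 437)
436 = 256 + 128 + 32 + 16 + 4 in binary powers of 2.
So 4^436 ≡ 294 · 54 · 397 · 196 · 256 ≡ 123 (mod 437).
Since 123 ≠ 1, base 4 is a Fermat witness: 437 is composite.

123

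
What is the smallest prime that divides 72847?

72847 is odd.
Digit sum 28, not divisible by 3.
Ends in 7: not divisible by 5.
7: 72847 = 7·10406 + 5
11: 72847 = 11·6622 + 5
13: 72847 = 13·5603 + 8
17: 72847 = 17·4285 + 2
19: 72847 = 19·3834 + 1
23: 72847 = 23·3167 + 6
29: 72847 = 29·2511 + 28
31: 72847 = 31·2349 + 28
37: 72847 = 37·1968 + 31
41: 72847 = 41·1776 + 31
43: 72847 = 43·1694 + 5
47: 72847 = 47·1549 + 44
53: 72847 = 53·1374 + 25
59: 72847 = 59·1234 + 41
61: 72847 = 61·1194 + 13
67: 72847 = 67·1087 + 18
71: 72847 = 71·1026 + 1
73: 72847 = 73·997 + 66
79: 72847 = 79·922 + 9
83: 72847 = 83·877 + 56
89: 72847 = 89·818 + 45
97: 72847 = 97·751

97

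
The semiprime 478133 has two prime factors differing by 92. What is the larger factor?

Since p = q + 92, we have 478133 = q(q + 92), so q² + 92q − 478133 = 0.
Discriminant: 92² + 4·478133 = 8464 + 1912532 = 1920996; √1920996 = 1386.
q = (−92 + 1386)/2 = 647, and p = q + 92 = 739.
Check: 647 · 739 = 478133.

739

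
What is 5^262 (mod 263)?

5^1 ≡ 5 (mod 263)
5^2 ≡ 5^2 = 25 ≡ 25 (mod 263)
5^4 ≡ 25^2 = 625 ≡ 99 (mod 263)
5^8 ≡ 99^2 = 9801 ≡ 70 (mod 263)
5^16 ≡ 70^2 = 4900 ≡ 166 (mod 263)
5^32 ≡ 166^2 = 27556 ≡ 204 (mod 263)
5^64 ≡ 204^2 = 41616 ≡ 62 (mod 263)
5^128 ≡ 62^2 = 3844 ≡ 162 (mod 263)
5^256 ≡ 162^2 = 26244 ≡ 207 (mod 263)
262 = 256 + 4 + 2 in binary powers of 2.
So 5^262 ≡ 207 · 99 · 25 ≡ 1 (mod 263).
Since the result is 1, base 5 gives no evidence that 263 is composite.

1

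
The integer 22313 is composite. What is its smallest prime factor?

22313 is odd.
Digit sum 11, not divisible by 3.
Ends in 3: not divisible by 5.
7: 22313 = 7·3187 + 4
11: 22313 = 11·2028 + 5
13: 22313 = 13·1716 + 5
17: 22313 = 17·1312 + 9
19: 22313 = 19·1174 + 7
23: 22313 = 23·970 + 3
29: 22313 = 29·769 + 12
31: 22313 = 31·719 + 24
37: 22313 = 37·603 + 2
41: 22313 = 41·544 + 9
43: 22313 = 43·518 + 39
47: 22313 = 47·474 + 35
53: 22313 = 53·421

53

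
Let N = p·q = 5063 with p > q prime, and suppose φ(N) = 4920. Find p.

φ(n) = (p−1)(q−1) = n − (p+q) + 1, so p + q = 5063 − 4920 + 1 = 144.
p and q are the roots of t² − 144t + 5063 = 0.
Discriminant: 144² − 4·5063 = 20736 − 20252 = 484; √484 = 22.
q = (144 − 22)/2 = 61, p = (144 + 22)/2 = 83.
Check: 61 · 83 = 5063.

83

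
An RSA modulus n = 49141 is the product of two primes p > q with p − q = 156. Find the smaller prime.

Since p = q + 156, we have 49141 = q(q + 156), so q² + 156q − 49141 = 0.
Discriminant: 156² + 4·49141 = 24336 + 196564 = 220900; √220900 = 470.
q = (−156 + 470)/2 = 157, and p = q + 156 = 313.
Check: 157 · 313 = 49141.

157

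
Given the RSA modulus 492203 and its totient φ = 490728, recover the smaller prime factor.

509

φ(n) = (p−1)(q−1) = n − (p+q) + 1, so p + q = 492203 − 490728 + 1 = 1476.
p and q are the roots of t² − 1476t + 492203 = 0.
Discriminant: 1476² − 4·492203 = 2178576 − 1968812 = 209764; √209764 = 458.
q = (1476 − 458)/2 = 509, p = (1476 + 458)/2 = 967.
Check: 509 · 967 = 492203.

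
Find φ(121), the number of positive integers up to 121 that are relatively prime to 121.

110

Factor: 121 = 11^2.
φ(121) = 11^1·(11−1) = 110.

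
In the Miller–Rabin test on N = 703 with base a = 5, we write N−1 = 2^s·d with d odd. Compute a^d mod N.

703 − 1 = 702 = 2^1 · 351, so d = 351.
5^1 ≡ 5 (mod 703)
5^2 ≡ 5^2 = 25 ≡ 25 (mod 703)
5^4 ≡ 25^2 = 625 ≡ 625 (mod 703)
5^8 ≡ 625^2 = 390625 ≡ 460 (mod 703)
5^16 ≡ 460^2 = 211600 ≡ 700 (mod 703)
5^32 ≡ 700^2 = 490000 ≡ 9 (mod 703)
5^64 ≡ 9^2 = 81 ≡ 81 (mod 703)
5^128 ≡ 81^2 = 6561 ≡ 234 (mod 703)
5^256 ≡ 234^2 = 54756 ≡ 625 (mod 703)
351 = 256 + 64 + 16 + 8 + 4 + 2 + 1 in binary powers of 2.
So 5^351 ≡ 625 · 81 · 700 · 460 · 625 · 25 · 5 ≡ 438 (mod 703).
Squaring chain: 438; never reaches −1, so base 5 is a Miller–Rabin witness that 703 is composite.

438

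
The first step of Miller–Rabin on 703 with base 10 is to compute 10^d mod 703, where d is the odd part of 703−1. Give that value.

75

703 − 1 = 702 = 2^1 · 351, so d = 351.
10^1 ≡ 10 (mod 703)
10^2 ≡ 10^2 = 100 ≡ 100 (mod 703)
10^4 ≡ 100^2 = 10000 ≡ 158 (mod 703)
10^8 ≡ 158^2 = 24964 ≡ 359 (mod 703)
10^16 ≡ 359^2 = 128881 ≡ 232 (mod 703)
10^32 ≡ 232^2 = 53824 ≡ 396 (mod 703)
10^64 ≡ 396^2 = 156816 ≡ 47 (mod 703)
10^128 ≡ 47^2 = 2209 ≡ 100 (mod 703)
10^256 ≡ 100^2 = 10000 ≡ 158 (mod 703)
351 = 256 + 64 + 16 + 8 + 4 + 2 + 1 in binary powers of 2.
So 10^351 ≡ 158 · 47 · 232 · 359 · 158 · 100 · 10 ≡ 75 (mod 703).
Squaring chain: 75; never reaches −1, so base 10 is a Miller–Rabin witness that 703 is composite.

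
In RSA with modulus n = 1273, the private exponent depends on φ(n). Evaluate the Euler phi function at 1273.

Factor: 1273 = 19 · 67.
φ(1273) = (19−1) · (67−1) = 18 · 66 = 1188.

1188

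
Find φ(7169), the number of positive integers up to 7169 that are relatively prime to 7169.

Factor: 7169 = 67 · 107.
φ(7169) = (67−1) · (107−1) = 66 · 106 = 6996.

6996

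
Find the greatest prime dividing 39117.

59

39117 = 3 · 13039
13039 = 13 · 1003
1003 = 17 · 59
59 is prime.
So 39117 = 3 · 13 · 17 · 59; the largest prime factor is 59.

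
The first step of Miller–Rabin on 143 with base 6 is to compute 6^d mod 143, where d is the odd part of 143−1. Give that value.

143 − 1 = 142 = 2^1 · 71, so d = 71.
6^1 ≡ 6 (mod 143)
6^2 ≡ 6^2 = 36 ≡ 36 (mod 143)
6^4 ≡ 36^2 = 1296 ≡ 9 (mod 143)
6^8 ≡ 9^2 = 81 ≡ 81 (mod 143)
6^16 ≡ 81^2 = 6561 ≡ 126 (mod 143)
6^32 ≡ 126^2 = 15876 ≡ 3 (mod 143)
6^64 ≡ 3^2 = 9 ≡ 9 (mod 143)
71 = 64 + 4 + 2 + 1 in binary powers of 2.
So 6^71 ≡ 9 · 9 · 36 · 6 ≡ 50 (mod 143).
Squaring chain: 50; never reaches −1, so base 6 is a Miller–Rabin witness that 143 is composite.

50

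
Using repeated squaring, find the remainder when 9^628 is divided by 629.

16

9^1 ≡ 9 (mod 629)
9^2 ≡ 9^2 = 81 ≡ 81 (mod 629)
9^4 ≡ 81^2 = 6561 ≡ 271 (mod 629)
9^8 ≡ 271^2 = 73441 ≡ 477 (mod 629)
9^16 ≡ 477^2 = 227529 ≡ 460 (mod 629)
9^32 ≡ 460^2 = 211600 ≡ 256 (mod 629)
9^64 ≡ 256^2 = 65536 ≡ 120 (mod 629)
9^128 ≡ 120^2 = 14400 ≡ 562 (mod 629)
9^256 ≡ 562^2 = 315844 ≡ 86 (mod 629)
9^512 ≡ 86^2 = 7396 ≡ 477 (mod 629)
628 = 512 + 64 + 32 + 16 + 4 in binary powers of 2.
So 9^628 ≡ 477 · 120 · 256 · 460 · 271 ≡ 16 (mod 629).
Since 16 ≠ 1, base 9 is a Fermat witness: 629 is composite.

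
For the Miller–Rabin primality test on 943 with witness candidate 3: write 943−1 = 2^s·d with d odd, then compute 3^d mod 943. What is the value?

943 − 1 = 942 = 2^1 · 471, so d = 471.
3^1 ≡ 3 (mod 943)
3^2 ≡ 3^2 = 9 ≡ 9 (mod 943)
3^4 ≡ 9^2 = 81 ≡ 81 (mod 943)
3^8 ≡ 81^2 = 6561 ≡ 903 (mod 943)
3^16 ≡ 903^2 = 815409 ≡ 657 (mod 943)
3^32 ≡ 657^2 = 431649 ≡ 698 (mod 943)
3^64 ≡ 698^2 = 487204 ≡ 616 (mod 943)
3^128 ≡ 616^2 = 379456 ≡ 370 (mod 943)
3^256 ≡ 370^2 = 136900 ≡ 165 (mod 943)
471 = 256 + 128 + 64 + 16 + 4 + 2 + 1 in binary powers of 2.
So 3^471 ≡ 165 · 370 · 616 · 657 · 81 · 9 · 3 ≡ 547 (mod 943).
Squaring chain: 547; never reaches −1, so base 3 is a Miller–Rabin witness that 943 is composite.

547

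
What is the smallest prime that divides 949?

13

949 is odd.
Digit sum 22, not divisible by 3.
Ends in 9: not divisible by 5.
7: 949 = 7·135 + 4
11: 949 = 11·86 + 3
13: 949 = 13·73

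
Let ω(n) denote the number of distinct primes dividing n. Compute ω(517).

517 = 11 · 47
517 = 11 · 47, which has 2 distinct prime factors.

2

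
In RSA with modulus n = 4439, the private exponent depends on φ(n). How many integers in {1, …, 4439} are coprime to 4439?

4224

Factor: 4439 = 23 · 193.
φ(4439) = (23−1) · (193−1) = 22 · 192 = 4224.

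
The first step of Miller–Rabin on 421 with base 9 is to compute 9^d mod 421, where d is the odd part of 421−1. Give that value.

421 − 1 = 420 = 2^2 · 105, so d = 105.
9^1 ≡ 9 (mod 421)
9^2 ≡ 9^2 = 81 ≡ 81 (mod 421)
9^4 ≡ 81^2 = 6561 ≡ 246 (mod 421)
9^8 ≡ 246^2 = 60516 ≡ 313 (mod 421)
9^16 ≡ 313^2 = 97969 ≡ 297 (mod 421)
9^32 ≡ 297^2 = 88209 ≡ 220 (mod 421)
9^64 ≡ 220^2 = 48400 ≡ 406 (mod 421)
105 = 64 + 32 + 8 + 1 in binary powers of 2.
So 9^105 ≡ 406 · 220 · 313 · 9 ≡ 1 (mod 421).
Since 9^d ≡ 1 (mod 421), base 9 does not prove 421 composite.

1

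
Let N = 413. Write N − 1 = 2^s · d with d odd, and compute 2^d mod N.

413 − 1 = 412 = 2^2 · 103, so d = 103.
2^1 ≡ 2 (mod 413)
2^2 ≡ 2^2 = 4 ≡ 4 (mod 413)
2^4 ≡ 4^2 = 16 ≡ 16 (mod 413)
2^8 ≡ 16^2 = 256 ≡ 256 (mod 413)
2^16 ≡ 256^2 = 65536 ≡ 282 (mod 413)
2^32 ≡ 282^2 = 79524 ≡ 228 (mod 413)
2^64 ≡ 228^2 = 51984 ≡ 359 (mod 413)
103 = 64 + 32 + 4 + 2 + 1 in binary powers of 2.
So 2^103 ≡ 359 · 228 · 16 · 4 · 2 ≡ 72 (mod 413).
Squaring chain: 72 → 228; never reaches −1, so base 2 is a Miller–Rabin witness that 413 is composite.

72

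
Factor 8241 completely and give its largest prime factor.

67

8241 = 3 · 2747
2747 = 41 · 67
67 is prime.
So 8241 = 3 · 41 · 67; the largest prime factor is 67.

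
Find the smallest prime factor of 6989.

6989 is odd.
Digit sum 32, not divisible by 3.
Ends in 9: not divisible by 5.
7: 6989 = 7·998 + 3
11: 6989 = 11·635 + 4
13: 6989 = 13·537 + 8
17: 6989 = 17·411 + 2
19: 6989 = 19·367 + 16
23: 6989 = 23·303 + 20
29: 6989 = 29·241

29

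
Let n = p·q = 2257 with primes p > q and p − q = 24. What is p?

Since p = q + 24, we have 2257 = q(q + 24), so q² + 24q − 2257 = 0.
Discriminant: 24² + 4·2257 = 576 + 9028 = 9604; √9604 = 98.
q = (−24 + 98)/2 = 37, and p = q + 24 = 61.
Check: 37 · 61 = 2257.

61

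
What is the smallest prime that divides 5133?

5133 is odd.
Digit sum 12, divisible by 3.

3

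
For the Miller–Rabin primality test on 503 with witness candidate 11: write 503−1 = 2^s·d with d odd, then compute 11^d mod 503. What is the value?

1

503 − 1 = 502 = 2^1 · 251, so d = 251.
11^1 ≡ 11 (mod 503)
11^2 ≡ 11^2 = 121 ≡ 121 (mod 503)
11^4 ≡ 121^2 = 14641 ≡ 54 (mod 503)
11^8 ≡ 54^2 = 2916 ≡ 401 (mod 503)
11^16 ≡ 401^2 = 160801 ≡ 344 (mod 503)
11^32 ≡ 344^2 = 118336 ≡ 131 (mod 503)
11^64 ≡ 131^2 = 17161 ≡ 59 (mod 503)
11^128 ≡ 59^2 = 3481 ≡ 463 (mod 503)
251 = 128 + 64 + 32 + 16 + 8 + 2 + 1 in binary powers of 2.
So 11^251 ≡ 463 · 59 · 131 · 344 · 401 · 121 · 11 ≡ 1 (mod 503).
Since 11^d ≡ 1 (mod 503), base 11 does not prove 503 composite.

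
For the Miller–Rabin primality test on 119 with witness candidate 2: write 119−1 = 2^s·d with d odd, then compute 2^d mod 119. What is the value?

25

119 − 1 = 118 = 2^1 · 59, so d = 59.
2^1 ≡ 2 (mod 119)
2^2 ≡ 2^2 = 4 ≡ 4 (mod 119)
2^4 ≡ 4^2 = 16 ≡ 16 (mod 119)
2^8 ≡ 16^2 = 256 ≡ 18 (mod 119)
2^16 ≡ 18^2 = 324 ≡ 86 (mod 119)
2^32 ≡ 86^2 = 7396 ≡ 18 (mod 119)
59 = 32 + 16 + 8 + 2 + 1 in binary powers of 2.
So 2^59 ≡ 18 · 86 · 18 · 4 · 2 ≡ 25 (mod 119).
Squaring chain: 25; never reaches −1, so base 2 is a Miller–Rabin witness that 119 is composite.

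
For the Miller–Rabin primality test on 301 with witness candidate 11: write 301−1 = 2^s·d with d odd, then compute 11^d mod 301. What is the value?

301 − 1 = 300 = 2^2 · 75, so d = 75.
11^1 ≡ 11 (mod 301)
11^2 ≡ 11^2 = 121 ≡ 121 (mod 301)
11^4 ≡ 121^2 = 14641 ≡ 193 (mod 301)
11^8 ≡ 193^2 = 37249 ≡ 226 (mod 301)
11^16 ≡ 226^2 = 51076 ≡ 207 (mod 301)
11^32 ≡ 207^2 = 42849 ≡ 107 (mod 301)
11^64 ≡ 107^2 = 11449 ≡ 11 (mod 301)
75 = 64 + 8 + 2 + 1 in binary powers of 2.
So 11^75 ≡ 11 · 226 · 121 · 11 ≡ 274 (mod 301).
Squaring chain: 274 → 127; never reaches −1, so base 11 is a Miller–Rabin witness that 301 is composite.

274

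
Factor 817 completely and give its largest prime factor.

43

817 = 19 · 43
43 is prime.
So 817 = 19 · 43; the largest prime factor is 43.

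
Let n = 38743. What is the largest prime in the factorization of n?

38743 = 17 · 2279
2279 = 43 · 53
53 is prime.
So 38743 = 17 · 43 · 53; the largest prime factor is 53.

53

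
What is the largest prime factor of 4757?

71

4757 = 67 · 71
71 is prime.
So 4757 = 67 · 71; the largest prime factor is 71.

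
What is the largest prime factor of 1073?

1073 = 29 · 37
37 is prime.
So 1073 = 29 · 37; the largest prime factor is 37.

37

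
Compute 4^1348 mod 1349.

215

4^1 ≡ 4 (mod 1349)
4^2 ≡ 4^2 = 16 ≡ 16 (mod 1349)
4^4 ≡ 16^2 = 256 ≡ 256 (mod 1349)
4^8 ≡ 256^2 = 65536 ≡ 784 (mod 1349)
4^16 ≡ 784^2 = 614656 ≡ 861 (mod 1349)
4^32 ≡ 861^2 = 741321 ≡ 720 (mod 1349)
4^64 ≡ 720^2 = 518400 ≡ 384 (mod 1349)
4^128 ≡ 384^2 = 147456 ≡ 415 (mod 1349)
4^256 ≡ 415^2 = 172225 ≡ 902 (mod 1349)
4^512 ≡ 902^2 = 813604 ≡ 157 (mod 1349)
4^1024 ≡ 157^2 = 24649 ≡ 367 (mod 1349)
1348 = 1024 + 256 + 64 + 4 in binary powers of 2.
So 4^1348 ≡ 367 · 902 · 384 · 256 ≡ 215 (mod 1349).
Since 215 ≠ 1, base 4 is a Fermat witness: 1349 is composite.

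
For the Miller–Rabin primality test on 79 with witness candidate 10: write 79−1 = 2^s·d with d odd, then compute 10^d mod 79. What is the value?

79 − 1 = 78 = 2^1 · 39, so d = 39.
10^1 ≡ 10 (mod 79)
10^2 ≡ 10^2 = 100 ≡ 21 (mod 79)
10^4 ≡ 21^2 = 441 ≡ 46 (mod 79)
10^8 ≡ 46^2 = 2116 ≡ 62 (mod 79)
10^16 ≡ 62^2 = 3844 ≡ 52 (mod 79)
10^32 ≡ 52^2 = 2704 ≡ 18 (mod 79)
39 = 32 + 4 + 2 + 1 in binary powers of 2.
So 10^39 ≡ 18 · 46 · 21 · 10 ≡ 1 (mod 79).
Since 10^d ≡ 1 (mod 79), base 10 does not prove 79 composite.

1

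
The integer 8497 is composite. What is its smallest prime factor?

8497 is odd.
Digit sum 28, not divisible by 3.
Ends in 7: not divisible by 5.
7: 8497 = 7·1213 + 6
11: 8497 = 11·772 + 5
13: 8497 = 13·653 + 8
17: 8497 = 17·499 + 14
19: 8497 = 19·447 + 4
23: 8497 = 23·369 + 10
29: 8497 = 29·293

29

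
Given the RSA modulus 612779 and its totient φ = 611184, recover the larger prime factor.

953

φ(n) = (p−1)(q−1) = n − (p+q) + 1, so p + q = 612779 − 611184 + 1 = 1596.
p and q are the roots of t² − 1596t + 612779 = 0.
Discriminant: 1596² − 4·612779 = 2547216 − 2451116 = 96100; √96100 = 310.
q = (1596 − 310)/2 = 643, p = (1596 + 310)/2 = 953.
Check: 643 · 953 = 612779.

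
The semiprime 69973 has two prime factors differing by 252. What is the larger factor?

Since p = q + 252, we have 69973 = q(q + 252), so q² + 252q − 69973 = 0.
Discriminant: 252² + 4·69973 = 63504 + 279892 = 343396; √343396 = 586.
q = (−252 + 586)/2 = 167, and p = q + 252 = 419.
Check: 167 · 419 = 69973.

419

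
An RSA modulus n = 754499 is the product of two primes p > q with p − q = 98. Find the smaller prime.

Since p = q + 98, we have 754499 = q(q + 98), so q² + 98q − 754499 = 0.
Discriminant: 98² + 4·754499 = 9604 + 3017996 = 3027600; √3027600 = 1740.
q = (−98 + 1740)/2 = 821, and p = q + 98 = 919.
Check: 821 · 919 = 754499.

821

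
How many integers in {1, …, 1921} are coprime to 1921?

1792

Factor: 1921 = 17 · 113.
φ(1921) = (17−1) · (113−1) = 16 · 112 = 1792.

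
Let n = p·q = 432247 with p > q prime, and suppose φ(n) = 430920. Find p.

757

φ(n) = (p−1)(q−1) = n − (p+q) + 1, so p + q = 432247 − 430920 + 1 = 1328.
p and q are the roots of t² − 1328t + 432247 = 0.
Discriminant: 1328² − 4·432247 = 1763584 − 1728988 = 34596; √34596 = 186.
q = (1328 − 186)/2 = 571, p = (1328 + 186)/2 = 757.
Check: 571 · 757 = 432247.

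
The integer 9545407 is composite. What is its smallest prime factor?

73

9545407 is odd.
Digit sum 34, not divisible by 3.
Ends in 7: not divisible by 5.
7: 9545407 = 7·1363629 + 4
11: 9545407 = 11·867764 + 3
13: 9545407 = 13·734262 + 1
17: 9545407 = 17·561494 + 9
19: 9545407 = 19·502389 + 16
23: 9545407 = 23·415017 + 16
29: 9545407 = 29·329151 + 28
31: 9545407 = 31·307916 + 11
37: 9545407 = 37·257983 + 36
41: 9545407 = 41·232814 + 33
43: 9545407 = 43·221986 + 9
47: 9545407 = 47·203093 + 36
53: 9545407 = 53·180102 + 1
59: 9545407 = 59·161786 + 33
61: 9545407 = 61·156482 + 5
67: 9545407 = 67·142468 + 51
71: 9545407 = 71·134442 + 25
73: 9545407 = 73·130759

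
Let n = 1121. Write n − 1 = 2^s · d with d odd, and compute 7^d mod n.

1121 − 1 = 1120 = 2^5 · 35, so d = 35.
7^1 ≡ 7 (mod 1121)
7^2 ≡ 7^2 = 49 ≡ 49 (mod 1121)
7^4 ≡ 49^2 = 2401 ≡ 159 (mod 1121)
7^8 ≡ 159^2 = 25281 ≡ 619 (mod 1121)
7^16 ≡ 619^2 = 383161 ≡ 900 (mod 1121)
7^32 ≡ 900^2 = 810000 ≡ 638 (mod 1121)
35 = 32 + 2 + 1 in binary powers of 2.
So 7^35 ≡ 638 · 49 · 7 ≡ 239 (mod 1121).
Squaring chain: 239 → 1071 → 258 → 425 → 144; never reaches −1, so base 7 is a Miller–Rabin witness that 1121 is composite.

239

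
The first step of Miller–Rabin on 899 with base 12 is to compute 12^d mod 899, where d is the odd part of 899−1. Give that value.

447

899 − 1 = 898 = 2^1 · 449, so d = 449.
12^1 ≡ 12 (mod 899)
12^2 ≡ 12^2 = 144 ≡ 144 (mod 899)
12^4 ≡ 144^2 = 20736 ≡ 59 (mod 899)
12^8 ≡ 59^2 = 3481 ≡ 784 (mod 899)
12^16 ≡ 784^2 = 614656 ≡ 639 (mod 899)
12^32 ≡ 639^2 = 408321 ≡ 175 (mod 899)
12^64 ≡ 175^2 = 30625 ≡ 59 (mod 899)
12^128 ≡ 59^2 = 3481 ≡ 784 (mod 899)
12^256 ≡ 784^2 = 614656 ≡ 639 (mod 899)
449 = 256 + 128 + 64 + 1 in binary powers of 2.
So 12^449 ≡ 639 · 784 · 59 · 12 ≡ 447 (mod 899).
Squaring chain: 447; never reaches −1, so base 12 is a Miller–Rabin witness that 899 is composite.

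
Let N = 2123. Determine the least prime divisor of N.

11

2123 is odd.
Digit sum 8, not divisible by 3.
Ends in 3: not divisible by 5.
7: 2123 = 7·303 + 2
11: 2123 = 11·193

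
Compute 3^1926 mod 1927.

237

3^1 ≡ 3 (mod 1927)
3^2 ≡ 3^2 = 9 ≡ 9 (mod 1927)
3^4 ≡ 9^2 = 81 ≡ 81 (mod 1927)
3^8 ≡ 81^2 = 6561 ≡ 780 (mod 1927)
3^16 ≡ 780^2 = 608400 ≡ 1395 (mod 1927)
3^32 ≡ 1395^2 = 1946025 ≡ 1682 (mod 1927)
3^64 ≡ 1682^2 = 2829124 ≡ 288 (mod 1927)
3^128 ≡ 288^2 = 82944 ≡ 83 (mod 1927)
3^256 ≡ 83^2 = 6889 ≡ 1108 (mod 1927)
3^512 ≡ 1108^2 = 1227664 ≡ 165 (mod 1927)
3^1024 ≡ 165^2 = 27225 ≡ 247 (mod 1927)
1926 = 1024 + 512 + 256 + 128 + 4 + 2 in binary powers of 2.
So 3^1926 ≡ 247 · 165 · 1108 · 83 · 81 · 9 ≡ 237 (mod 1927).
Since 237 ≠ 1, base 3 is a Fermat witness: 1927 is composite.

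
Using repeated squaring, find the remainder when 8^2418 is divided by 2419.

8^1 ≡ 8 (mod 2419)
8^2 ≡ 8^2 = 64 ≡ 64 (mod 2419)
8^4 ≡ 64^2 = 4096 ≡ 1677 (mod 2419)
8^8 ≡ 1677^2 = 2812329 ≡ 1451 (mod 2419)
8^16 ≡ 1451^2 = 2105401 ≡ 871 (mod 2419)
8^32 ≡ 871^2 = 758641 ≡ 1494 (mod 2419)
8^64 ≡ 1494^2 = 2232036 ≡ 1718 (mod 2419)
8^128 ≡ 1718^2 = 2951524 ≡ 344 (mod 2419)
8^256 ≡ 344^2 = 118336 ≡ 2224 (mod 2419)
8^512 ≡ 2224^2 = 4946176 ≡ 1740 (mod 2419)
8^1024 ≡ 1740^2 = 3027600 ≡ 1431 (mod 2419)
8^2048 ≡ 1431^2 = 2047761 ≡ 1287 (mod 2419)
2418 = 2048 + 256 + 64 + 32 + 16 + 2 in binary powers of 2.
So 8^2418 ≡ 1287 · 2224 · 1718 · 1494 · 871 · 64 ≡ 1255 (mod 2419).
Since 1255 ≠ 1, base 8 is a Fermat witness: 2419 is composite.

1255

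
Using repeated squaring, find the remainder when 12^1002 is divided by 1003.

12^1 ≡ 12 (mod 1003)
12^2 ≡ 12^2 = 144 ≡ 144 (mod 1003)
12^4 ≡ 144^2 = 20736 ≡ 676 (mod 1003)
12^8 ≡ 676^2 = 456976 ≡ 611 (mod 1003)
12^16 ≡ 611^2 = 373321 ≡ 205 (mod 1003)
12^32 ≡ 205^2 = 42025 ≡ 902 (mod 1003)
12^64 ≡ 902^2 = 813604 ≡ 171 (mod 1003)
12^128 ≡ 171^2 = 29241 ≡ 154 (mod 1003)
12^256 ≡ 154^2 = 23716 ≡ 647 (mod 1003)
12^512 ≡ 647^2 = 418609 ≡ 358 (mod 1003)
1002 = 512 + 256 + 128 + 64 + 32 + 8 + 2 in binary powers of 2.
So 12^1002 ≡ 358 · 647 · 154 · 171 · 902 · 611 · 144 ≡ 264 (mod 1003).
Since 264 ≠ 1, base 12 is a Fermat witness: 1003 is composite.

264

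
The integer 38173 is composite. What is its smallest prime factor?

59

38173 is odd.
Digit sum 22, not divisible by 3.
Ends in 3: not divisible by 5.
7: 38173 = 7·5453 + 2
11: 38173 = 11·3470 + 3
13: 38173 = 13·2936 + 5
17: 38173 = 17·2245 + 8
19: 38173 = 19·2009 + 2
23: 38173 = 23·1659 + 16
29: 38173 = 29·1316 + 9
31: 38173 = 31·1231 + 12
37: 38173 = 37·1031 + 26
41: 38173 = 41·931 + 2
43: 38173 = 43·887 + 32
47: 38173 = 47·812 + 9
53: 38173 = 53·720 + 13
59: 38173 = 59·647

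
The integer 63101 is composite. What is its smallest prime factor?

63101 is odd.
Digit sum 11, not divisible by 3.
Ends in 1: not divisible by 5.
7: 63101 = 7·9014 + 3
11: 63101 = 11·5736 + 5
13: 63101 = 13·4853 + 12
17: 63101 = 17·3711 + 14
19: 63101 = 19·3321 + 2
23: 63101 = 23·2743 + 12
29: 63101 = 29·2175 + 26
31: 63101 = 31·2035 + 16
37: 63101 = 37·1705 + 16
41: 63101 = 41·1539 + 2
43: 63101 = 43·1467 + 20
47: 63101 = 47·1342 + 27
53: 63101 = 53·1190 + 31
59: 63101 = 59·1069 + 30
61: 63101 = 61·1034 + 27
67: 63101 = 67·941 + 54
71: 63101 = 71·888 + 53
73: 63101 = 73·864 + 29
79: 63101 = 79·798 + 59
83: 63101 = 83·760 + 21
89: 63101 = 89·709

89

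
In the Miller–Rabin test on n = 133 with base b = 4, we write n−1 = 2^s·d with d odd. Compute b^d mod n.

106

133 − 1 = 132 = 2^2 · 33, so d = 33.
4^1 ≡ 4 (mod 133)
4^2 ≡ 4^2 = 16 ≡ 16 (mod 133)
4^4 ≡ 16^2 = 256 ≡ 123 (mod 133)
4^8 ≡ 123^2 = 15129 ≡ 100 (mod 133)
4^16 ≡ 100^2 = 10000 ≡ 25 (mod 133)
4^32 ≡ 25^2 = 625 ≡ 93 (mod 133)
33 = 32 + 1 in binary powers of 2.
So 4^33 ≡ 93 · 4 ≡ 106 (mod 133).
Squaring chain: 106 → 64; never reaches −1, so base 4 is a Miller–Rabin witness that 133 is composite.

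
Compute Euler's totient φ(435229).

Factor: 435229 = 23 · 127 · 149.
φ(435229) = (23−1) · (127−1) · (149−1) = 22 · 126 · 148 = 410256.

410256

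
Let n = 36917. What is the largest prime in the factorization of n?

36917 = 19 · 1943
1943 = 29 · 67
67 is prime.
So 36917 = 19 · 29 · 67; the largest prime factor is 67.

67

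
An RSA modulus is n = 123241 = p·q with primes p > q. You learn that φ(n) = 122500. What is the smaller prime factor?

251

φ(n) = (p−1)(q−1) = n − (p+q) + 1, so p + q = 123241 − 122500 + 1 = 742.
p and q are the roots of t² − 742t + 123241 = 0.
Discriminant: 742² − 4·123241 = 550564 − 492964 = 57600; √57600 = 240.
q = (742 − 240)/2 = 251, p = (742 + 240)/2 = 491.
Check: 251 · 491 = 123241.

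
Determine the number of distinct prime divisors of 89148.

5

89148 = 2^2 · 22287
22287 = 3 · 7429
7429 = 17 · 437
437 = 19 · 23
89148 = 2^2 · 3 · 17 · 19 · 23, which has 5 distinct prime factors.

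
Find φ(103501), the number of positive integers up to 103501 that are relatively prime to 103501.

96432

Factor: 103501 = 29 · 43 · 83.
φ(103501) = (29−1) · (43−1) · (83−1) = 28 · 42 · 82 = 96432.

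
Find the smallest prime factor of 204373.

13

204373 is odd.
Digit sum 19, not divisible by 3.
Ends in 3: not divisible by 5.
7: 204373 = 7·29196 + 1
11: 204373 = 11·18579 + 4
13: 204373 = 13·15721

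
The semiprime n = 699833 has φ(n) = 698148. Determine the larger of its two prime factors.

947

φ(n) = (p−1)(q−1) = n − (p+q) + 1, so p + q = 699833 − 698148 + 1 = 1686.
p and q are the roots of t² − 1686t + 699833 = 0.
Discriminant: 1686² − 4·699833 = 2842596 − 2799332 = 43264; √43264 = 208.
q = (1686 − 208)/2 = 739, p = (1686 + 208)/2 = 947.
Check: 739 · 947 = 699833.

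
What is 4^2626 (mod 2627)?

2560

4^1 ≡ 4 (mod 2627)
4^2 ≡ 4^2 = 16 ≡ 16 (mod 2627)
4^4 ≡ 16^2 = 256 ≡ 256 (mod 2627)
4^8 ≡ 256^2 = 65536 ≡ 2488 (mod 2627)
4^16 ≡ 2488^2 = 6190144 ≡ 932 (mod 2627)
4^32 ≡ 932^2 = 868624 ≡ 1714 (mod 2627)
4^64 ≡ 1714^2 = 2937796 ≡ 810 (mod 2627)
4^128 ≡ 810^2 = 656100 ≡ 1977 (mod 2627)
4^256 ≡ 1977^2 = 3908529 ≡ 2180 (mod 2627)
4^512 ≡ 2180^2 = 4752400 ≡ 157 (mod 2627)
4^1024 ≡ 157^2 = 24649 ≡ 1006 (mod 2627)
4^2048 ≡ 1006^2 = 1012036 ≡ 641 (mod 2627)
2626 = 2048 + 512 + 64 + 2 in binary powers of 2.
So 4^2626 ≡ 641 · 157 · 810 · 16 ≡ 2560 (mod 2627).
Since 2560 ≠ 1, base 4 is a Fermat witness: 2627 is composite.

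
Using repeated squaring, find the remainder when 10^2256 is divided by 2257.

1925

10^1 ≡ 10 (mod 2257)
10^2 ≡ 10^2 = 100 ≡ 100 (mod 2257)
10^4 ≡ 100^2 = 10000 ≡ 972 (mod 2257)
10^8 ≡ 972^2 = 944784 ≡ 1358 (mod 2257)
10^16 ≡ 1358^2 = 1844164 ≡ 195 (mod 2257)
10^32 ≡ 195^2 = 38025 ≡ 1913 (mod 2257)
10^64 ≡ 1913^2 = 3659569 ≡ 972 (mod 2257)
10^128 ≡ 972^2 = 944784 ≡ 1358 (mod 2257)
10^256 ≡ 1358^2 = 1844164 ≡ 195 (mod 2257)
10^512 ≡ 195^2 = 38025 ≡ 1913 (mod 2257)
10^1024 ≡ 1913^2 = 3659569 ≡ 972 (mod 2257)
10^2048 ≡ 972^2 = 944784 ≡ 1358 (mod 2257)
2256 = 2048 + 128 + 64 + 16 in binary powers of 2.
So 10^2256 ≡ 1358 · 1358 · 972 · 195 ≡ 1925 (mod 2257).
Since 1925 ≠ 1, base 10 is a Fermat witness: 2257 is composite.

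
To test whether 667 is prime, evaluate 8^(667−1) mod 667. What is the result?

473

8^1 ≡ 8 (mod 667)
8^2 ≡ 8^2 = 64 ≡ 64 (mod 667)
8^4 ≡ 64^2 = 4096 ≡ 94 (mod 667)
8^8 ≡ 94^2 = 8836 ≡ 165 (mod 667)
8^16 ≡ 165^2 = 27225 ≡ 545 (mod 667)
8^32 ≡ 545^2 = 297025 ≡ 210 (mod 667)
8^64 ≡ 210^2 = 44100 ≡ 78 (mod 667)
8^128 ≡ 78^2 = 6084 ≡ 81 (mod 667)
8^256 ≡ 81^2 = 6561 ≡ 558 (mod 667)
8^512 ≡ 558^2 = 311364 ≡ 542 (mod 667)
666 = 512 + 128 + 16 + 8 + 2 in binary powers of 2.
So 8^666 ≡ 542 · 81 · 545 · 165 · 64 ≡ 473 (mod 667).
Since 473 ≠ 1, base 8 is a Fermat witness: 667 is composite.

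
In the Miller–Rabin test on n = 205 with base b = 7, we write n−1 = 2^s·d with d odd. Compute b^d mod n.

63

205 − 1 = 204 = 2^2 · 51, so d = 51.
7^1 ≡ 7 (mod 205)
7^2 ≡ 7^2 = 49 ≡ 49 (mod 205)
7^4 ≡ 49^2 = 2401 ≡ 146 (mod 205)
7^8 ≡ 146^2 = 21316 ≡ 201 (mod 205)
7^16 ≡ 201^2 = 40401 ≡ 16 (mod 205)
7^32 ≡ 16^2 = 256 ≡ 51 (mod 205)
51 = 32 + 16 + 2 + 1 in binary powers of 2.
So 7^51 ≡ 51 · 16 · 49 · 7 ≡ 63 (mod 205).
Squaring chain: 63 → 74; never reaches −1, so base 7 is a Miller–Rabin witness that 205 is composite.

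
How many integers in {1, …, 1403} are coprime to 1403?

Factor: 1403 = 23 · 61.
φ(1403) = (23−1) · (61−1) = 22 · 60 = 1320.

1320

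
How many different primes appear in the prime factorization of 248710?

248710 = 2 · 124355
124355 = 5 · 24871
24871 = 7 · 3553
3553 = 11 · 323
323 = 17 · 19
248710 = 2 · 5 · 7 · 11 · 17 · 19, which has 6 distinct prime factors.

6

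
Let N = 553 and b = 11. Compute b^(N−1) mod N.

11^1 ≡ 11 (mod 553)
11^2 ≡ 11^2 = 121 ≡ 121 (mod 553)
11^4 ≡ 121^2 = 14641 ≡ 263 (mod 553)
11^8 ≡ 263^2 = 69169 ≡ 44 (mod 553)
11^16 ≡ 44^2 = 1936 ≡ 277 (mod 553)
11^32 ≡ 277^2 = 76729 ≡ 415 (mod 553)
11^64 ≡ 415^2 = 172225 ≡ 242 (mod 553)
11^128 ≡ 242^2 = 58564 ≡ 499 (mod 553)
11^256 ≡ 499^2 = 249001 ≡ 151 (mod 553)
11^512 ≡ 151^2 = 22801 ≡ 128 (mod 553)
552 = 512 + 32 + 8 in binary powers of 2.
So 11^552 ≡ 128 · 415 · 44 ≡ 302 (mod 553).
Since 302 ≠ 1, base 11 is a Fermat witness: 553 is composite.

302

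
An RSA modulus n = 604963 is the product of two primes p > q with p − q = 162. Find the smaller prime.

Since p = q + 162, we have 604963 = q(q + 162), so q² + 162q − 604963 = 0.
Discriminant: 162² + 4·604963 = 26244 + 2419852 = 2446096; √2446096 = 1564.
q = (−162 + 1564)/2 = 701, and p = q + 162 = 863.
Check: 701 · 863 = 604963.

701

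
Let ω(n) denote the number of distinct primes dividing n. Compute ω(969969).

969969 = 3 · 323323
323323 = 7 · 46189
46189 = 11 · 4199
4199 = 13 · 323
323 = 17 · 19
969969 = 3 · 7 · 11 · 13 · 17 · 19, which has 6 distinct prime factors.

6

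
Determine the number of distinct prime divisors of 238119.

238119 = 3 · 79373
79373 = 7 · 11339
11339 = 17 · 667
667 = 23 · 29
238119 = 3 · 7 · 17 · 23 · 29, which has 5 distinct prime factors.

5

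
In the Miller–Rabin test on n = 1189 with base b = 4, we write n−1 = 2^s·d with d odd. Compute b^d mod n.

1050

1189 − 1 = 1188 = 2^2 · 297, so d = 297.
4^1 ≡ 4 (mod 1189)
4^2 ≡ 4^2 = 16 ≡ 16 (mod 1189)
4^4 ≡ 16^2 = 256 ≡ 256 (mod 1189)
4^8 ≡ 256^2 = 65536 ≡ 141 (mod 1189)
4^16 ≡ 141^2 = 19881 ≡ 857 (mod 1189)
4^32 ≡ 857^2 = 734449 ≡ 836 (mod 1189)
4^64 ≡ 836^2 = 698896 ≡ 953 (mod 1189)
4^128 ≡ 953^2 = 908209 ≡ 1002 (mod 1189)
4^256 ≡ 1002^2 = 1004004 ≡ 488 (mod 1189)
297 = 256 + 32 + 8 + 1 in binary powers of 2.
So 4^297 ≡ 488 · 836 · 141 · 4 ≡ 1050 (mod 1189).
Squaring chain: 1050 → 297; never reaches −1, so base 4 is a Miller–Rabin witness that 1189 is composite.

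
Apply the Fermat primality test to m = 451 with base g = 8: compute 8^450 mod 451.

8^1 ≡ 8 (mod 451)
8^2 ≡ 8^2 = 64 ≡ 64 (mod 451)
8^4 ≡ 64^2 = 4096 ≡ 37 (mod 451)
8^8 ≡ 37^2 = 1369 ≡ 16 (mod 451)
8^16 ≡ 16^2 = 256 ≡ 256 (mod 451)
8^32 ≡ 256^2 = 65536 ≡ 141 (mod 451)
8^64 ≡ 141^2 = 19881 ≡ 37 (mod 451)
8^128 ≡ 37^2 = 1369 ≡ 16 (mod 451)
8^256 ≡ 16^2 = 256 ≡ 256 (mod 451)
450 = 256 + 128 + 64 + 2 in binary powers of 2.
So 8^450 ≡ 256 · 16 · 37 · 64 ≡ 122 (mod 451).
Since 122 ≠ 1, base 8 is a Fermat witness: 451 is composite.

122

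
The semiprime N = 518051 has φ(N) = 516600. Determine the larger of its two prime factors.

821

φ(n) = (p−1)(q−1) = n − (p+q) + 1, so p + q = 518051 − 516600 + 1 = 1452.
p and q are the roots of t² − 1452t + 518051 = 0.
Discriminant: 1452² − 4·518051 = 2108304 − 2072204 = 36100; √36100 = 190.
q = (1452 − 190)/2 = 631, p = (1452 + 190)/2 = 821.
Check: 631 · 821 = 518051.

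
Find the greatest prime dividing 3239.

3239 = 41 · 79
79 is prime.
So 3239 = 41 · 79; the largest prime factor is 79.

79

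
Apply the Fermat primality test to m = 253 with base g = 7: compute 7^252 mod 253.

82

7^1 ≡ 7 (mod 253)
7^2 ≡ 7^2 = 49 ≡ 49 (mod 253)
7^4 ≡ 49^2 = 2401 ≡ 124 (mod 253)
7^8 ≡ 124^2 = 15376 ≡ 196 (mod 253)
7^16 ≡ 196^2 = 38416 ≡ 213 (mod 253)
7^32 ≡ 213^2 = 45369 ≡ 82 (mod 253)
7^64 ≡ 82^2 = 6724 ≡ 146 (mod 253)
7^128 ≡ 146^2 = 21316 ≡ 64 (mod 253)
252 = 128 + 64 + 32 + 16 + 8 + 4 in binary powers of 2.
So 7^252 ≡ 64 · 146 · 82 · 213 · 196 · 124 ≡ 82 (mod 253).
Since 82 ≠ 1, base 7 is a Fermat witness: 253 is composite.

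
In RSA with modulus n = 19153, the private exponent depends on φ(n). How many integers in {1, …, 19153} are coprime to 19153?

18868

Factor: 19153 = 107 · 179.
φ(19153) = (107−1) · (179−1) = 106 · 178 = 18868.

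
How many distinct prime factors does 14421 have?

4

14421 = 3 · 4807
4807 = 11 · 437
437 = 19 · 23
14421 = 3 · 11 · 19 · 23, which has 4 distinct prime factors.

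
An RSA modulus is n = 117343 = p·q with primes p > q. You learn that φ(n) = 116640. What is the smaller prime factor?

271

φ(n) = (p−1)(q−1) = n − (p+q) + 1, so p + q = 117343 − 116640 + 1 = 704.
p and q are the roots of t² − 704t + 117343 = 0.
Discriminant: 704² − 4·117343 = 495616 − 469372 = 26244; √26244 = 162.
q = (704 − 162)/2 = 271, p = (704 + 162)/2 = 433.
Check: 271 · 433 = 117343.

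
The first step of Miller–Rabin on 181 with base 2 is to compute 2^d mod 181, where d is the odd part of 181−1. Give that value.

181 − 1 = 180 = 2^2 · 45, so d = 45.
2^1 ≡ 2 (mod 181)
2^2 ≡ 2^2 = 4 ≡ 4 (mod 181)
2^4 ≡ 4^2 = 16 ≡ 16 (mod 181)
2^8 ≡ 16^2 = 256 ≡ 75 (mod 181)
2^16 ≡ 75^2 = 5625 ≡ 14 (mod 181)
2^32 ≡ 14^2 = 196 ≡ 15 (mod 181)
45 = 32 + 8 + 4 + 1 in binary powers of 2.
So 2^45 ≡ 15 · 75 · 16 · 2 ≡ 162 (mod 181).
Squaring chain: 162 → 180; reaches −1, so base 2 does not prove 181 composite.

162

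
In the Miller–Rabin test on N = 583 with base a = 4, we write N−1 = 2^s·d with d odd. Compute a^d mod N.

70

583 − 1 = 582 = 2^1 · 291, so d = 291.
4^1 ≡ 4 (mod 583)
4^2 ≡ 4^2 = 16 ≡ 16 (mod 583)
4^4 ≡ 16^2 = 256 ≡ 256 (mod 583)
4^8 ≡ 256^2 = 65536 ≡ 240 (mod 583)
4^16 ≡ 240^2 = 57600 ≡ 466 (mod 583)
4^32 ≡ 466^2 = 217156 ≡ 280 (mod 583)
4^64 ≡ 280^2 = 78400 ≡ 278 (mod 583)
4^128 ≡ 278^2 = 77284 ≡ 328 (mod 583)
4^256 ≡ 328^2 = 107584 ≡ 312 (mod 583)
291 = 256 + 32 + 2 + 1 in binary powers of 2.
So 4^291 ≡ 312 · 280 · 16 · 4 ≡ 70 (mod 583).
Squaring chain: 70; never reaches −1, so base 4 is a Miller–Rabin witness that 583 is composite.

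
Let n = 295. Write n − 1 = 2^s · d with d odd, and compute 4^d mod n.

295 − 1 = 294 = 2^1 · 147, so d = 147.
4^1 ≡ 4 (mod 295)
4^2 ≡ 4^2 = 16 ≡ 16 (mod 295)
4^4 ≡ 16^2 = 256 ≡ 256 (mod 295)
4^8 ≡ 256^2 = 65536 ≡ 46 (mod 295)
4^16 ≡ 46^2 = 2116 ≡ 51 (mod 295)
4^32 ≡ 51^2 = 2601 ≡ 241 (mod 295)
4^64 ≡ 241^2 = 58081 ≡ 261 (mod 295)
4^128 ≡ 261^2 = 68121 ≡ 271 (mod 295)
147 = 128 + 16 + 2 + 1 in binary powers of 2.
So 4^147 ≡ 271 · 51 · 16 · 4 ≡ 134 (mod 295).
Squaring chain: 134; never reaches −1, so base 4 is a Miller–Rabin witness that 295 is composite.

134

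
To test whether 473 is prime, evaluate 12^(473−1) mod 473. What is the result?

210

12^1 ≡ 12 (mod 473)
12^2 ≡ 12^2 = 144 ≡ 144 (mod 473)
12^4 ≡ 144^2 = 20736 ≡ 397 (mod 473)
12^8 ≡ 397^2 = 157609 ≡ 100 (mod 473)
12^16 ≡ 100^2 = 10000 ≡ 67 (mod 473)
12^32 ≡ 67^2 = 4489 ≡ 232 (mod 473)
12^64 ≡ 232^2 = 53824 ≡ 375 (mod 473)
12^128 ≡ 375^2 = 140625 ≡ 144 (mod 473)
12^256 ≡ 144^2 = 20736 ≡ 397 (mod 473)
472 = 256 + 128 + 64 + 16 + 8 in binary powers of 2.
So 12^472 ≡ 397 · 144 · 375 · 67 · 100 ≡ 210 (mod 473).
Since 210 ≠ 1, base 12 is a Fermat witness: 473 is composite.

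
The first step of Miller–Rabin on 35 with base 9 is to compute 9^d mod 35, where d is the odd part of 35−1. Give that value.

35 − 1 = 34 = 2^1 · 17, so d = 17.
9^1 ≡ 9 (mod 35)
9^2 ≡ 9^2 = 81 ≡ 11 (mod 35)
9^4 ≡ 11^2 = 121 ≡ 16 (mod 35)
9^8 ≡ 16^2 = 256 ≡ 11 (mod 35)
9^16 ≡ 11^2 = 121 ≡ 16 (mod 35)
17 = 16 + 1 in binary powers of 2.
So 9^17 ≡ 16 · 9 ≡ 4 (mod 35).
Squaring chain: 4; never reaches −1, so base 9 is a Miller–Rabin witness that 35 is composite.

4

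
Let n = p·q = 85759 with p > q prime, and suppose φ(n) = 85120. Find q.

191

φ(n) = (p−1)(q−1) = n − (p+q) + 1, so p + q = 85759 − 85120 + 1 = 640.
p and q are the roots of t² − 640t + 85759 = 0.
Discriminant: 640² − 4·85759 = 409600 − 343036 = 66564; √66564 = 258.
q = (640 − 258)/2 = 191, p = (640 + 258)/2 = 449.
Check: 191 · 449 = 85759.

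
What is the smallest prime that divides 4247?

4247 is odd.
Digit sum 17, not divisible by 3.
Ends in 7: not divisible by 5.
7: 4247 = 7·606 + 5
11: 4247 = 11·386 + 1
13: 4247 = 13·326 + 9
17: 4247 = 17·249 + 14
19: 4247 = 19·223 + 10
23: 4247 = 23·184 + 15
29: 4247 = 29·146 + 13
31: 4247 = 31·137

31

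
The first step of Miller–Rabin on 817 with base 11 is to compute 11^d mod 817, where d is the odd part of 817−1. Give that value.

817 − 1 = 816 = 2^4 · 51, so d = 51.
11^1 ≡ 11 (mod 817)
11^2 ≡ 11^2 = 121 ≡ 121 (mod 817)
11^4 ≡ 121^2 = 14641 ≡ 752 (mod 817)
11^8 ≡ 752^2 = 565504 ≡ 140 (mod 817)
11^16 ≡ 140^2 = 19600 ≡ 809 (mod 817)
11^32 ≡ 809^2 = 654481 ≡ 64 (mod 817)
51 = 32 + 16 + 2 + 1 in binary powers of 2.
So 11^51 ≡ 64 · 809 · 121 · 11 ≡ 723 (mod 817).
Squaring chain: 723 → 666 → 742 → 723; never reaches −1, so base 11 is a Miller–Rabin witness that 817 is composite.

723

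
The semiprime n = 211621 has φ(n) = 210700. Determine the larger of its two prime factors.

491

φ(n) = (p−1)(q−1) = n − (p+q) + 1, so p + q = 211621 − 210700 + 1 = 922.
p and q are the roots of t² − 922t + 211621 = 0.
Discriminant: 922² − 4·211621 = 850084 − 846484 = 3600; √3600 = 60.
q = (922 − 60)/2 = 431, p = (922 + 60)/2 = 491.
Check: 431 · 491 = 211621.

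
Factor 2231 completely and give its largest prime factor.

97

2231 = 23 · 97
97 is prime.
So 2231 = 23 · 97; the largest prime factor is 97.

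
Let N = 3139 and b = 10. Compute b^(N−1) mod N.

2363

10^1 ≡ 10 (mod 3139)
10^2 ≡ 10^2 = 100 ≡ 100 (mod 3139)
10^4 ≡ 100^2 = 10000 ≡ 583 (mod 3139)
10^8 ≡ 583^2 = 339889 ≡ 877 (mod 3139)
10^16 ≡ 877^2 = 769129 ≡ 74 (mod 3139)
10^32 ≡ 74^2 = 5476 ≡ 2337 (mod 3139)
10^64 ≡ 2337^2 = 5461569 ≡ 2848 (mod 3139)
10^128 ≡ 2848^2 = 8111104 ≡ 3067 (mod 3139)
10^256 ≡ 3067^2 = 9406489 ≡ 2045 (mod 3139)
10^512 ≡ 2045^2 = 4182025 ≡ 877 (mod 3139)
10^1024 ≡ 877^2 = 769129 ≡ 74 (mod 3139)
10^2048 ≡ 74^2 = 5476 ≡ 2337 (mod 3139)
3138 = 2048 + 1024 + 64 + 2 in binary powers of 2.
So 10^3138 ≡ 2337 · 74 · 2848 · 100 ≡ 2363 (mod 3139).
Since 2363 ≠ 1, base 10 is a Fermat witness: 3139 is composite.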